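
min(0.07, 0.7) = 0.07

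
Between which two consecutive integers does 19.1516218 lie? 19 and 20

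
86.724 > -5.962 True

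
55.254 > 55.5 False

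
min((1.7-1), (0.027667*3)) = 0.083001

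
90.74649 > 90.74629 True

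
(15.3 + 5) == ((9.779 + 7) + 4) False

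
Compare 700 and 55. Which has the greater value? 700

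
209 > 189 True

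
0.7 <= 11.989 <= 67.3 True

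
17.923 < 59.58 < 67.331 True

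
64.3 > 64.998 False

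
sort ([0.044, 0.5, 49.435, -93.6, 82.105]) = [-93.6, 0.044, 0.5, 49.435, 82.105]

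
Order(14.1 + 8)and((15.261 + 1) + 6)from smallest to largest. (14.1 + 8), ((15.261 + 1) + 6)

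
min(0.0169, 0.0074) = 0.0074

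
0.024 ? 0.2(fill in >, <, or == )<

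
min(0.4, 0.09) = 0.09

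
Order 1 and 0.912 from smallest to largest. 0.912, 1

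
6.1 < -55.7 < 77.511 False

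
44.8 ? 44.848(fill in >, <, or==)<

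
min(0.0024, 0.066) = 0.0024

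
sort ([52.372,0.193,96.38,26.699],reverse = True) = [96.38,52.372,26.699,0.193]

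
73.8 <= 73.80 True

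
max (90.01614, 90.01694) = 90.01694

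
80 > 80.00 False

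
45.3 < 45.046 False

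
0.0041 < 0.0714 True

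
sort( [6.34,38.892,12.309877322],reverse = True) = [38.892,12.309877322,6.34]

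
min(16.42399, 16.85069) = 16.42399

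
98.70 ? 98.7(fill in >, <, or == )==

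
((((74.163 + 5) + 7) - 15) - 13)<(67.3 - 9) True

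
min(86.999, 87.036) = 86.999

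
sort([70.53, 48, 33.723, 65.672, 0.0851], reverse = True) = [70.53, 65.672, 48, 33.723, 0.0851]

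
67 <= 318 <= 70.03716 False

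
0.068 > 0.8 False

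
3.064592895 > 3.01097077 True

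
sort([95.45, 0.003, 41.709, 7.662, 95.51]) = [0.003, 7.662, 41.709, 95.45, 95.51]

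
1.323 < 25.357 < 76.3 True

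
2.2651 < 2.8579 True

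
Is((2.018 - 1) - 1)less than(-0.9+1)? Yes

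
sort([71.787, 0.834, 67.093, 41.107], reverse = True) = [71.787, 67.093, 41.107, 0.834]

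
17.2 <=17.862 True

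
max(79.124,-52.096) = 79.124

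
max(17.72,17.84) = 17.84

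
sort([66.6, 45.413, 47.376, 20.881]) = [20.881, 45.413, 47.376, 66.6]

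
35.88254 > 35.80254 True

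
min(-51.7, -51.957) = -51.957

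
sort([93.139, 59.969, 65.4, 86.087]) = [59.969, 65.4, 86.087, 93.139]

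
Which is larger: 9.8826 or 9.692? 9.8826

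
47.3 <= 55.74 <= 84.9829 True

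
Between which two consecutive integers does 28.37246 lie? 28 and 29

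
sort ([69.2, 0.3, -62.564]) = [-62.564, 0.3, 69.2]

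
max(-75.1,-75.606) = -75.1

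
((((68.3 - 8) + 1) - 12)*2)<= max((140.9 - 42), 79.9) True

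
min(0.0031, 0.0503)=0.0031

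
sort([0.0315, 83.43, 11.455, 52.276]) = [0.0315, 11.455, 52.276, 83.43]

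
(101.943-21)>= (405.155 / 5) False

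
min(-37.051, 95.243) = -37.051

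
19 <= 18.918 False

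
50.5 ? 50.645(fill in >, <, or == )<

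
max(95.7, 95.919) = 95.919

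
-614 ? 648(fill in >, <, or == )<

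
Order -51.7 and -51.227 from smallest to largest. -51.7, -51.227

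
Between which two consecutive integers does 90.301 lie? 90 and 91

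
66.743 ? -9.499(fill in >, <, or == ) >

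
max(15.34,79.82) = 79.82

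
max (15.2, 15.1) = 15.2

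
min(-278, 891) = -278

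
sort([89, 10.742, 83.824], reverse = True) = [89, 83.824, 10.742]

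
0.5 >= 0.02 True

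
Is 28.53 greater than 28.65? No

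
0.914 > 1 False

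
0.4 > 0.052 True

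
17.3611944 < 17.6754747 True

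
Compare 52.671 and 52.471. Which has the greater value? 52.671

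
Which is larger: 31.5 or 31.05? 31.5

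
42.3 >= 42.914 False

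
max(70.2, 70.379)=70.379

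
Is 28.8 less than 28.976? Yes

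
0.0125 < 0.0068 False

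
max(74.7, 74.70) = 74.70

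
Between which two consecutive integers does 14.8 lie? 14 and 15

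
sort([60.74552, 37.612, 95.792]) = [37.612, 60.74552, 95.792]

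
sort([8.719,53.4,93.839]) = [8.719,53.4,93.839]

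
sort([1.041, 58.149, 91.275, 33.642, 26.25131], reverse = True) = [91.275, 58.149, 33.642, 26.25131, 1.041]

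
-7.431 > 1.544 False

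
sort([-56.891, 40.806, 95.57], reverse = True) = [95.57, 40.806, -56.891]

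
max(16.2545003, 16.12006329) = 16.2545003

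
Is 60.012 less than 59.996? No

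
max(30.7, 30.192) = 30.7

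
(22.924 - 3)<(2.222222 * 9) True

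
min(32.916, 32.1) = 32.1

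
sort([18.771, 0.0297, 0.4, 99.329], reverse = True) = [99.329, 18.771, 0.4, 0.0297]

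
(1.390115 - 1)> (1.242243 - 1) True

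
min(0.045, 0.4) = 0.045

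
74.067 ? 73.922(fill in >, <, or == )>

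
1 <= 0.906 False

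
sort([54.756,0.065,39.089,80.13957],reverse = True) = [80.13957,54.756,39.089,0.065]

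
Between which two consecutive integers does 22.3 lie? 22 and 23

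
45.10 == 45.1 True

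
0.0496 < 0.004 False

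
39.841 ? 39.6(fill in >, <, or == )>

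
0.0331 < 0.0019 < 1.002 False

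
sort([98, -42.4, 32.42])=[-42.4, 32.42, 98]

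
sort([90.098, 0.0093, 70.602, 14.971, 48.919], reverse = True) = [90.098, 70.602, 48.919, 14.971, 0.0093]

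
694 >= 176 True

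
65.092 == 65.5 False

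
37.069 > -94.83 True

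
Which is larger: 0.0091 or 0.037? 0.037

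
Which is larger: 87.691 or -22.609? 87.691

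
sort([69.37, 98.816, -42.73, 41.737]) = [-42.73, 41.737, 69.37, 98.816]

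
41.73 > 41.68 True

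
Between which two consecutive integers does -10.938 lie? -11 and -10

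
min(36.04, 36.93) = 36.04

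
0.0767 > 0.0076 True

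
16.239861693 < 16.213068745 False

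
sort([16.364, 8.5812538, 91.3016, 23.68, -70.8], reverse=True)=[91.3016, 23.68, 16.364, 8.5812538, -70.8]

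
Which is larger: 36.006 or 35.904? 36.006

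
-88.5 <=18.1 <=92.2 True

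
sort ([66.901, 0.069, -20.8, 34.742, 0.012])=[-20.8, 0.012, 0.069, 34.742, 66.901]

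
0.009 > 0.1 False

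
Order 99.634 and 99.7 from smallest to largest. 99.634, 99.7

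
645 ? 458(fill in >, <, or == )>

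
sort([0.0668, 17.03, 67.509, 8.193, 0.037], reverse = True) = [67.509, 17.03, 8.193, 0.0668, 0.037]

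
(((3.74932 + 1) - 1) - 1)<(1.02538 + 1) False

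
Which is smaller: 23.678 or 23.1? 23.1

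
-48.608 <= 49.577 True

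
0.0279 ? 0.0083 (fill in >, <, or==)>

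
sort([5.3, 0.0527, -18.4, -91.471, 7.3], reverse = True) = [7.3, 5.3, 0.0527, -18.4, -91.471]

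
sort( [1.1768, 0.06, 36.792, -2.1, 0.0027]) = [-2.1, 0.0027, 0.06, 1.1768, 36.792]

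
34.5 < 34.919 True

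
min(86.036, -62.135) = -62.135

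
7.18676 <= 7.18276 False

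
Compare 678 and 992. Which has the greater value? 992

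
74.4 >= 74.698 False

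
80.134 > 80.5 False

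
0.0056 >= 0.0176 False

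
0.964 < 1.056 True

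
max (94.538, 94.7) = 94.7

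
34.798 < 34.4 False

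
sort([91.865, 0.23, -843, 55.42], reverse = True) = [91.865, 55.42, 0.23, -843]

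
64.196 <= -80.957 False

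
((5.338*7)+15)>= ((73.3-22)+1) True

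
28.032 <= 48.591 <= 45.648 False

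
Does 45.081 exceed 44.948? Yes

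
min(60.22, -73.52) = -73.52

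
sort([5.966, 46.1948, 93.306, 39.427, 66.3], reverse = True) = [93.306, 66.3, 46.1948, 39.427, 5.966]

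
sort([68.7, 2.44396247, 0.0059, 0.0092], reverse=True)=[68.7, 2.44396247, 0.0092, 0.0059]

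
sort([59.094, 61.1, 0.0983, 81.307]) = [0.0983, 59.094, 61.1, 81.307]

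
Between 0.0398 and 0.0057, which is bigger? 0.0398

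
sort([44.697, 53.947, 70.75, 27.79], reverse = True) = [70.75, 53.947, 44.697, 27.79]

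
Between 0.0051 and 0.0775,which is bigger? 0.0775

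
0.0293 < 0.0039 False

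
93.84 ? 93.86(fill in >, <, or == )<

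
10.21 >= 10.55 False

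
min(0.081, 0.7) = 0.081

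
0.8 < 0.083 False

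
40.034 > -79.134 True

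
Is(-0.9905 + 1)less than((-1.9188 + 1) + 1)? Yes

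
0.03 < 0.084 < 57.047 True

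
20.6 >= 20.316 True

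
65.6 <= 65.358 False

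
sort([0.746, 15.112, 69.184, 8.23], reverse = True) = [69.184, 15.112, 8.23, 0.746]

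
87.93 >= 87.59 True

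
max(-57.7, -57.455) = -57.455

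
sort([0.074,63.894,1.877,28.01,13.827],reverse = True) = [63.894,28.01,13.827,1.877,0.074]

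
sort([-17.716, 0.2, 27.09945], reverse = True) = [27.09945, 0.2, -17.716]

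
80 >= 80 True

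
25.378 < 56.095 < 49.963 False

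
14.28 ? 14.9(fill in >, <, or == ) <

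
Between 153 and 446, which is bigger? 446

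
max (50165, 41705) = 50165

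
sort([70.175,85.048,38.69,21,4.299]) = [4.299,21,38.69,70.175,85.048]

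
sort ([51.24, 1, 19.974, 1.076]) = [1, 1.076, 19.974, 51.24]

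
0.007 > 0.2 False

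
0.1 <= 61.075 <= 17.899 False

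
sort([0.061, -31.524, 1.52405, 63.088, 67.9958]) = [-31.524, 0.061, 1.52405, 63.088, 67.9958]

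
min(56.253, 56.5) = 56.253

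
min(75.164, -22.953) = -22.953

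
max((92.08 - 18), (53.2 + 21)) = 74.2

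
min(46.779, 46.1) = 46.1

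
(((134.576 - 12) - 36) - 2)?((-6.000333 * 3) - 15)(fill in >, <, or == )>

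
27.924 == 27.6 False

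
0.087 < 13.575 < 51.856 True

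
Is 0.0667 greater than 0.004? Yes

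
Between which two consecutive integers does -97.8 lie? -98 and -97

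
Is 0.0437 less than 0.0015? No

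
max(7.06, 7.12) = 7.12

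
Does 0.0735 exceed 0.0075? Yes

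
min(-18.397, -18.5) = -18.5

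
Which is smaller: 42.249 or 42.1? 42.1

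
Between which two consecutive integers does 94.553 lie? 94 and 95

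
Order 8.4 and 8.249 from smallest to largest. 8.249, 8.4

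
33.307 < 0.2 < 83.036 False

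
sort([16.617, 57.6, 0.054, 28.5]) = [0.054, 16.617, 28.5, 57.6]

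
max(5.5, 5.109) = 5.5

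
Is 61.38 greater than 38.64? Yes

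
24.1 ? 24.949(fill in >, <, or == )<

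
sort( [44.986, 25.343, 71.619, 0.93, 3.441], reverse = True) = [71.619, 44.986, 25.343, 3.441, 0.93]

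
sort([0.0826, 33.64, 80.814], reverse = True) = [80.814, 33.64, 0.0826]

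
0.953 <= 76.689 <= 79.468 True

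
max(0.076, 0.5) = 0.5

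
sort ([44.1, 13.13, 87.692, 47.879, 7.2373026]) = [7.2373026, 13.13, 44.1, 47.879, 87.692]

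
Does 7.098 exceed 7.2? No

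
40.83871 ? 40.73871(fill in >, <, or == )>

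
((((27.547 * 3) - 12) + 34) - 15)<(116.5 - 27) False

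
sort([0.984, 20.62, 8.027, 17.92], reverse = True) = [20.62, 17.92, 8.027, 0.984]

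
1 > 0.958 True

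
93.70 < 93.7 False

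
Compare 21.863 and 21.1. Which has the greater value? 21.863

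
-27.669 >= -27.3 False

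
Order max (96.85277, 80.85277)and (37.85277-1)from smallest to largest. (37.85277-1), max (96.85277, 80.85277)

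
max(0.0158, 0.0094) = 0.0158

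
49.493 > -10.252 True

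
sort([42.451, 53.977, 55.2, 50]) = [42.451, 50, 53.977, 55.2]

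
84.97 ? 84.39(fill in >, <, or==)>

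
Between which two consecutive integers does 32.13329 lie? 32 and 33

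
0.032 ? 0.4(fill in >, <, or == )<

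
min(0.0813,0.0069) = 0.0069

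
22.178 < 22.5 True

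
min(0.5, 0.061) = 0.061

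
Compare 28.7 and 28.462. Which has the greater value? 28.7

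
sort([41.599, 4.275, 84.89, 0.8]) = [0.8, 4.275, 41.599, 84.89]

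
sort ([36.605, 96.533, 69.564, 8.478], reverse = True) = [96.533, 69.564, 36.605, 8.478]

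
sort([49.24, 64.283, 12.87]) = [12.87, 49.24, 64.283]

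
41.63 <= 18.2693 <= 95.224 False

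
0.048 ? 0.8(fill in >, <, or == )<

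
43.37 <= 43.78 True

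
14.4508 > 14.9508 False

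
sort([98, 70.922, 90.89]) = [70.922, 90.89, 98]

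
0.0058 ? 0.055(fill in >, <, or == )<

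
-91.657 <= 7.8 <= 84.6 True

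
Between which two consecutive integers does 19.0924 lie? 19 and 20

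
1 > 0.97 True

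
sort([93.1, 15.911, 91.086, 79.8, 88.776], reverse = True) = [93.1, 91.086, 88.776, 79.8, 15.911]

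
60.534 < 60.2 False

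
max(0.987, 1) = 1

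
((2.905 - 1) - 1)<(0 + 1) True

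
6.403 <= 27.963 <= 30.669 True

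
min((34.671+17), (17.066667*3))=51.200001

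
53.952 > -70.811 True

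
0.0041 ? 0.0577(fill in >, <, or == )<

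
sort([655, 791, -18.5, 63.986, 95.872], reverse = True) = [791, 655, 95.872, 63.986, -18.5]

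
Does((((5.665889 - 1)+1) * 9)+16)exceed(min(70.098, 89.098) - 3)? No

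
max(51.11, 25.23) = 51.11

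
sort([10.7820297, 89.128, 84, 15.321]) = [10.7820297, 15.321, 84, 89.128]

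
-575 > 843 False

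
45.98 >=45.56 True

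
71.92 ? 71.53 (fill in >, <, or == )>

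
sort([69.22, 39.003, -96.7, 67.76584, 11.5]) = [-96.7, 11.5, 39.003, 67.76584, 69.22]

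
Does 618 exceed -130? Yes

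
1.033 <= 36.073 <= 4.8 False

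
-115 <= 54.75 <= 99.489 True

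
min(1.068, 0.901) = 0.901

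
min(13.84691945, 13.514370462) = 13.514370462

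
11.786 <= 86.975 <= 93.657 True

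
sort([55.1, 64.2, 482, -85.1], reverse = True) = [482, 64.2, 55.1, -85.1]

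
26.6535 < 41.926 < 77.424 True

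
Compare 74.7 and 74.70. They are equal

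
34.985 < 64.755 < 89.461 True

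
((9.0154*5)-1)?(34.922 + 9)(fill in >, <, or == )>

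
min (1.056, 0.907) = 0.907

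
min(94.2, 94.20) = 94.2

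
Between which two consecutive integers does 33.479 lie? 33 and 34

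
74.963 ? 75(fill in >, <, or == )<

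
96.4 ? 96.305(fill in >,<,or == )>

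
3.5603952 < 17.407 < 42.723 True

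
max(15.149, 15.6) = 15.6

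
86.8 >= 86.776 True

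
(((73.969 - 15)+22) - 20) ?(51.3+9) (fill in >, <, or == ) >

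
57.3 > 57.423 False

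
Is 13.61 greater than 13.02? Yes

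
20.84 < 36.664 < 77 True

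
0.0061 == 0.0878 False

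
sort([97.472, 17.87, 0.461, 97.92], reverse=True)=[97.92, 97.472, 17.87, 0.461]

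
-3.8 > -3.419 False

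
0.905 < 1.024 True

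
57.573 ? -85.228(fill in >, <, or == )>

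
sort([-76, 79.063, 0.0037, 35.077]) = [-76, 0.0037, 35.077, 79.063]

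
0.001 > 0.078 False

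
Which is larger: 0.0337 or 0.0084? 0.0337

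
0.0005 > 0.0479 False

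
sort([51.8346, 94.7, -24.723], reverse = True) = [94.7, 51.8346, -24.723]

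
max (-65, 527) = 527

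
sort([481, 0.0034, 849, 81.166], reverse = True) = [849, 481, 81.166, 0.0034]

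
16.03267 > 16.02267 True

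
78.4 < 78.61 True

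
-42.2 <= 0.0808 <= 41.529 True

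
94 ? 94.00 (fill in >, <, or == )==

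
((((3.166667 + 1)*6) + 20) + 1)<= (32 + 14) False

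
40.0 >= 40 True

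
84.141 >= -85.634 True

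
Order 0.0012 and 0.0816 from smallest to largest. 0.0012, 0.0816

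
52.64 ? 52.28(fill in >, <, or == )>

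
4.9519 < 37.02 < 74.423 True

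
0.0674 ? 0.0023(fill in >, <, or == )>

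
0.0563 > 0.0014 True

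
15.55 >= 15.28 True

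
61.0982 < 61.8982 True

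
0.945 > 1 False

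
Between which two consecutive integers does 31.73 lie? 31 and 32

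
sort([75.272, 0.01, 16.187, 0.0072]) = [0.0072, 0.01, 16.187, 75.272]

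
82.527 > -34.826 True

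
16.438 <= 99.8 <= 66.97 False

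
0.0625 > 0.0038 True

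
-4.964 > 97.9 False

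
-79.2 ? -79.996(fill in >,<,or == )>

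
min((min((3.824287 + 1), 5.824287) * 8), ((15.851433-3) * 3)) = 38.554299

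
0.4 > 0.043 True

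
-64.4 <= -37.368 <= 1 True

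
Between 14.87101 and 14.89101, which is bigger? 14.89101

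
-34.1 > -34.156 True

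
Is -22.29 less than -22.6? No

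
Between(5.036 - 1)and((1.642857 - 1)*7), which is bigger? ((1.642857 - 1)*7)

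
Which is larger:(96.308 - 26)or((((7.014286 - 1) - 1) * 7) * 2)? (96.308 - 26)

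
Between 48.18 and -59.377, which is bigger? 48.18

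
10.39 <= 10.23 False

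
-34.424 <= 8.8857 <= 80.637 True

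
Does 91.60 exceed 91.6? No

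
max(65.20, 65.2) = 65.2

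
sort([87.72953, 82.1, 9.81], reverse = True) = [87.72953, 82.1, 9.81]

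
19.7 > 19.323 True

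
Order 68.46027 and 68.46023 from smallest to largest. 68.46023, 68.46027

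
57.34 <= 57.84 True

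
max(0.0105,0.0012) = 0.0105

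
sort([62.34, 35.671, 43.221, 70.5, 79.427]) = [35.671, 43.221, 62.34, 70.5, 79.427]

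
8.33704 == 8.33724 False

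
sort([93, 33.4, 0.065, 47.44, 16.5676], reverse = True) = [93, 47.44, 33.4, 16.5676, 0.065]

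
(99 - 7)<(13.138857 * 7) False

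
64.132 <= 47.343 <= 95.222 False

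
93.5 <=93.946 True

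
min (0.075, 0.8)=0.075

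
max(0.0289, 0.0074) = 0.0289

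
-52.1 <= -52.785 False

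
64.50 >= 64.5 True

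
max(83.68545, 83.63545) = 83.68545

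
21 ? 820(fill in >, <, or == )<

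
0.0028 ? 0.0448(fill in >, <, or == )<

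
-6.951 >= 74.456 False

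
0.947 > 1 False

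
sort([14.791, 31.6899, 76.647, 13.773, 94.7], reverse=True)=[94.7, 76.647, 31.6899, 14.791, 13.773]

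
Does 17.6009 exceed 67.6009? No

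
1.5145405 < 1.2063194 False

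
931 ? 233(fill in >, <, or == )>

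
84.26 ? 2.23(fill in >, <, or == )>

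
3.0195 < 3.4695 True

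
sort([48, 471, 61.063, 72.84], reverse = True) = [471, 72.84, 61.063, 48]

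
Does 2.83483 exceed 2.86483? No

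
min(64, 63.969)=63.969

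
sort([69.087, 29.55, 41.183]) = [29.55, 41.183, 69.087]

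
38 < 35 False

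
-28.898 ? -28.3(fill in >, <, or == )<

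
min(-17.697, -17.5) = -17.697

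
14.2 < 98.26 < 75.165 False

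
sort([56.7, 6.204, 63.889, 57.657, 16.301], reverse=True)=[63.889, 57.657, 56.7, 16.301, 6.204]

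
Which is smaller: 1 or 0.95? 0.95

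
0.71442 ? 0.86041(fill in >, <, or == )<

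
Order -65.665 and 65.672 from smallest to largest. -65.665, 65.672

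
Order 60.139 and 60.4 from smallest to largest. 60.139, 60.4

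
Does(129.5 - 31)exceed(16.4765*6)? No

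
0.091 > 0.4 False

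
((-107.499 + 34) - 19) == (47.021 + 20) False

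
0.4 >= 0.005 True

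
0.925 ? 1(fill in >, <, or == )<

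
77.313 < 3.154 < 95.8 False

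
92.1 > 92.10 False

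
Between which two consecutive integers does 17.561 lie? 17 and 18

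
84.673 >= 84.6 True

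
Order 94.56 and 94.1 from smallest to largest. 94.1, 94.56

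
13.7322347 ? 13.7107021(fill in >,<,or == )>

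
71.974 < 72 True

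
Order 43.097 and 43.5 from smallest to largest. 43.097, 43.5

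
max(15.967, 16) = 16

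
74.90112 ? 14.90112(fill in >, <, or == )>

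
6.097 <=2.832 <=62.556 False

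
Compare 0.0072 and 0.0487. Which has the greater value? 0.0487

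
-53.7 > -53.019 False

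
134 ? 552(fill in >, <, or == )<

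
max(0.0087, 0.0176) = 0.0176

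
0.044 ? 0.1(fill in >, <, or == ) <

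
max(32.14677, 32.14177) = 32.14677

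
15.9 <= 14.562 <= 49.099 False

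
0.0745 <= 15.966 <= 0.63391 False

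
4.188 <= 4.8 True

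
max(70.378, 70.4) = 70.4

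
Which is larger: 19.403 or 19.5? 19.5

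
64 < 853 True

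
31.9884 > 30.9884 True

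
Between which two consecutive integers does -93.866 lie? -94 and -93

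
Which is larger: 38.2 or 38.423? 38.423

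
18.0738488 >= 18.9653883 False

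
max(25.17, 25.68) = 25.68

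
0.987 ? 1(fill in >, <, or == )<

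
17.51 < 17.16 False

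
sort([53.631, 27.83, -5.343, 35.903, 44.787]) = [-5.343, 27.83, 35.903, 44.787, 53.631]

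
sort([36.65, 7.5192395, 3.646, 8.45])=[3.646, 7.5192395, 8.45, 36.65]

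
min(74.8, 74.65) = 74.65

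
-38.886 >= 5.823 False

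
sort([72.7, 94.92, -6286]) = [-6286, 72.7, 94.92]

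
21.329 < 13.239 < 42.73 False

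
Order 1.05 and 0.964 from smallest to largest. 0.964, 1.05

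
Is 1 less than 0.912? No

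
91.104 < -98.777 False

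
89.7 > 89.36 True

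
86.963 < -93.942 False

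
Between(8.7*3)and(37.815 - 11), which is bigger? (37.815 - 11)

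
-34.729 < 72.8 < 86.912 True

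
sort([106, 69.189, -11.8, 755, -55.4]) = [-55.4, -11.8, 69.189, 106, 755]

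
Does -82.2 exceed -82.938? Yes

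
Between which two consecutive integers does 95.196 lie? 95 and 96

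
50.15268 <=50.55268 True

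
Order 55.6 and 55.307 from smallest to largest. 55.307, 55.6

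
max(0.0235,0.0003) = 0.0235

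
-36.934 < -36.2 True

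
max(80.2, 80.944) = 80.944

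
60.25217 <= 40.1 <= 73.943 False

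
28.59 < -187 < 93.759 False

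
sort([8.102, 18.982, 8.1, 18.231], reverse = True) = [18.982, 18.231, 8.102, 8.1]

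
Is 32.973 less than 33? Yes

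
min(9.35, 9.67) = 9.35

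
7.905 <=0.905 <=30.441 False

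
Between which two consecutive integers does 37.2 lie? 37 and 38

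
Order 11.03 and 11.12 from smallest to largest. 11.03, 11.12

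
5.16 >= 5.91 False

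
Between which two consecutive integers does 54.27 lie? 54 and 55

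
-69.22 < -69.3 False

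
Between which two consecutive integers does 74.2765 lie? 74 and 75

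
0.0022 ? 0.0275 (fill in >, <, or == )<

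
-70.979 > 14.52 False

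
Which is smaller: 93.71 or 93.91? 93.71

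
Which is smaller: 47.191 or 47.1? 47.1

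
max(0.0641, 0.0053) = 0.0641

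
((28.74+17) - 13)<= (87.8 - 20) True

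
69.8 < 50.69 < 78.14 False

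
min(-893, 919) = -893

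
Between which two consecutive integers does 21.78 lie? 21 and 22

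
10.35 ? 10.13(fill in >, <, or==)>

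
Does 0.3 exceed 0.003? Yes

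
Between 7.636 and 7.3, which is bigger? 7.636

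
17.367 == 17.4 False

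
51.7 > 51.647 True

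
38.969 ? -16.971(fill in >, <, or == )>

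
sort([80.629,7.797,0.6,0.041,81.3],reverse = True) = [81.3,80.629,7.797,0.6,0.041]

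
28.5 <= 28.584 True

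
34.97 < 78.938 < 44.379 False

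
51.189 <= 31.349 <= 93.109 False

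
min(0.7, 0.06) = 0.06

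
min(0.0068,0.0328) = 0.0068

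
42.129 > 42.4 False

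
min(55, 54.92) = 54.92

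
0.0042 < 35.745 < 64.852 True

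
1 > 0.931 True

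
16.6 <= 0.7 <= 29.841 False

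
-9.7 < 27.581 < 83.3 True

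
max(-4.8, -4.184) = -4.184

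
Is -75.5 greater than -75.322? No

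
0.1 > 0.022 True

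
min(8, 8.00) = 8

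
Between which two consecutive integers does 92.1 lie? 92 and 93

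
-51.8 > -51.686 False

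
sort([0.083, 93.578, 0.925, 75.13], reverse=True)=[93.578, 75.13, 0.925, 0.083]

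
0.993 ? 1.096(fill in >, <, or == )<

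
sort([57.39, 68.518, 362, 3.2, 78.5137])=[3.2, 57.39, 68.518, 78.5137, 362]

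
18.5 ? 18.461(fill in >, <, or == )>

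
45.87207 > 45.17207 True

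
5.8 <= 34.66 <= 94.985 True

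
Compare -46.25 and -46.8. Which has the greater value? -46.25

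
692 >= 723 False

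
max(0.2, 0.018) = 0.2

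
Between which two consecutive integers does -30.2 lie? -31 and -30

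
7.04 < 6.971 False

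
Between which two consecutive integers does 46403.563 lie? 46403 and 46404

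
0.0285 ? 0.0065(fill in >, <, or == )>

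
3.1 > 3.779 False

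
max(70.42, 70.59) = 70.59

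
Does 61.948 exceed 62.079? No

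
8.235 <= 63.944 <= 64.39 True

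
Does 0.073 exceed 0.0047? Yes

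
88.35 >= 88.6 False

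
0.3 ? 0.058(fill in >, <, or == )>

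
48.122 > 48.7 False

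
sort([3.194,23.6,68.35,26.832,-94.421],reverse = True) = [68.35,26.832,23.6,3.194,-94.421]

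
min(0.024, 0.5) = 0.024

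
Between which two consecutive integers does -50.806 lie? -51 and -50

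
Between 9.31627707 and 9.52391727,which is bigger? 9.52391727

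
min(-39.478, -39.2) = -39.478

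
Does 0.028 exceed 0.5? No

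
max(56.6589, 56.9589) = 56.9589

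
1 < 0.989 False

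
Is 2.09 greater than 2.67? No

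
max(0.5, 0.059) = 0.5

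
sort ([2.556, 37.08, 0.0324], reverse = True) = [37.08, 2.556, 0.0324]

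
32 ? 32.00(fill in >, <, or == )==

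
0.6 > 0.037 True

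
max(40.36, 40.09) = 40.36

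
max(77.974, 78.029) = 78.029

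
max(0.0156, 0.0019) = 0.0156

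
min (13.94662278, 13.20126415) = 13.20126415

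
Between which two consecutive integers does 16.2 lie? 16 and 17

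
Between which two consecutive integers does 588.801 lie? 588 and 589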